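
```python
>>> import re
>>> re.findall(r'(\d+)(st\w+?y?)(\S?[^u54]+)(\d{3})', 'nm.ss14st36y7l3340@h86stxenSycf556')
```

[('14', 'st3', '6y7l3', '340'), ('86', 'stx', 'enSycf', '556')]

This matches one or more of a digit (captured); then the literal 'st', then one or more of a word character (lazy), then optionally the literal 'y' (captured); then optionally a non-whitespace character, then one or more of any character except [u54] (captured); then exactly 3 of a digit (captured).
Walking the string: at [5:18] match '14st36y7l3340', groups = ('14', 'st3', '6y7l3', '340'); at [20:34] match '86stxenSycf556', groups = ('86', 'stx', 'enSycf', '556').
`findall` packs the 4 group values into a tuple for every match.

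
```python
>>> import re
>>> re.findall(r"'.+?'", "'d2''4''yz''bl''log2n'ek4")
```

The `?` after the quantifier makes it lazy — it takes as little as possible before letting the rest of the pattern try.
No capturing groups, so `findall` returns the 5 full match strings.

["'d2'", "'4'", "'yz'", "'bl'", "'log2n'"]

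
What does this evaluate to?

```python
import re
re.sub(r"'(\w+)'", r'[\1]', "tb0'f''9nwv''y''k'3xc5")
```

'tb0[f][9nwv][y][k]3xc5'

The replacement refers to a captured group, so each match is rewritten using its own captured text.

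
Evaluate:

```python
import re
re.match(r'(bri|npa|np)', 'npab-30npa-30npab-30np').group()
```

The regex engine tests alternatives in the order written; an earlier branch that matches wins even if a later one would match more.
`re.match` only tries the pattern at the start of the string.
The match spans [0:3] → 'npa'.
Captured: group 1 = 'npa'.

'npa'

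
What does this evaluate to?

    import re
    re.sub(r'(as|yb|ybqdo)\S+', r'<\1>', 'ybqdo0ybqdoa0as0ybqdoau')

`|` is ordered: at each position the engine commits to the first alternative that works.
Each match is replaced using the text its own group 1 captured.

'<yb>'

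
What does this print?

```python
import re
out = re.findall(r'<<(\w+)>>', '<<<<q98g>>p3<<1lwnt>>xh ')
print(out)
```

['q98g', '1lwnt']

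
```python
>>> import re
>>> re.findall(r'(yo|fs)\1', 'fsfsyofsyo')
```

The backreference `\1` re-matches whatever the first group consumed, character for character.
Because there's exactly one group, `findall` drops the full match and keeps group 1 from the one hit.

['fs']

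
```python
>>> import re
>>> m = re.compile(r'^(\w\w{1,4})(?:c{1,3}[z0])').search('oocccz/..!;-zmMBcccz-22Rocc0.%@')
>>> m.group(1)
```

'oocc'

Pattern: anchored at the start of the string; then a word character, then 1 to 4 of a word character (captured); then 1 to 3 of a literal 'c', then one of [z0] (non-capturing group).
Unlike `match`, `search` isn't anchored — it looks for the pattern anywhere in the string.
The match spans [0:6] → 'oocccz'.
Captured: group 1 = 'oocc'.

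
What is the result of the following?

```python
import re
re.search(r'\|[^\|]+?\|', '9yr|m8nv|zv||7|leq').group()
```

Unlike `match`, `search` isn't anchored — it looks for the pattern anywhere in the string.
The match spans [3:9] → '|m8nv|'.

'|m8nv|'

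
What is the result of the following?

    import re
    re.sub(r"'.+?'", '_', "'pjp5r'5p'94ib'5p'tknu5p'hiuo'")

Matches: at [0:7] → "'pjp5r'"; at [9:15] → "'94ib'"; at [17:25] → "'tknu5p'".
`sub` substitutes '_' at each match site.

"_5p_5p_hiuo'"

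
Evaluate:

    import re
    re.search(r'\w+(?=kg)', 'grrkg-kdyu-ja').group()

'grr'

The `(?=…)`/`(?<=…)` assertion just peeks at neighbouring text; it doesn't advance the match position.
The match spans [0:3] → 'grr'.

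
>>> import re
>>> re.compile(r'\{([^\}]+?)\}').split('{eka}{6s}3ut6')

Matches to split on: at [0:5] → '{eka}'; at [5:9] → '{6s}'.
With a capturing group present, the delimiter's captured portion is kept in the result list.

['', 'eka', '', '6s', '3ut6']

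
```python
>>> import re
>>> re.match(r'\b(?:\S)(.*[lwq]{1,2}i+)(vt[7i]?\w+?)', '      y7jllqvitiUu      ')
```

None

`re.match` won't scan ahead — the pattern has to work from the very first character.
Here the string doesn't start with a match, so the call returns None.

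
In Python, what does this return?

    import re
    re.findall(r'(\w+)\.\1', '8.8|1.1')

`\1` has to match the exact text group 1 already captured.
One capturing group, so `findall` returns just the captured substring from each match — 2 in all.

['8', '1']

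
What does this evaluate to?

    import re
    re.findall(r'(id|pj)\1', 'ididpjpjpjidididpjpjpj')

A backreference is literal: `\1` must see the identical characters the first group matched.
Matches: at [0:4] match 'idid', group 1 = 'id'; at [4:8] match 'pjpj', group 1 = 'pj'; at [10:14] match 'idid', group 1 = 'id'; at [16:20] match 'pjpj', group 1 = 'pj'.
With a single group, `findall` returns only what that group captured — 4 items.

['id', 'pj', 'id', 'pj']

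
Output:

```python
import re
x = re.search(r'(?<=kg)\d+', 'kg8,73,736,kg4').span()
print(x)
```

(2, 3)

The `(?=…)`/`(?<=…)` assertion just peeks at neighbouring text; it doesn't advance the match position.
The match spans [2:3] → '8'.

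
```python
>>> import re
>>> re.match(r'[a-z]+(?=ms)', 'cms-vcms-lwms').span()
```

`re.match` won't scan ahead — the pattern has to work from the very first character.
The match spans [0:1] → 'c'.

(0, 1)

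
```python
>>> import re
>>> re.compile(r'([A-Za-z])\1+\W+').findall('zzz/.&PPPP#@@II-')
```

['z', 'P', 'I']

The backreference `\1` re-matches whatever the first group consumed, character for character.
Matches: at [0:6] match 'zzz/.&', group 1 = 'z'; at [6:13] match 'PPPP#@@', group 1 = 'P'; at [13:16] match 'II-', group 1 = 'I'.
With a single group, `findall` returns only what that group captured — 3 items.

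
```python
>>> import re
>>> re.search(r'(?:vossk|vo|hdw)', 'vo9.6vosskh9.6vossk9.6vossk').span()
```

The match spans [0:2] → 'vo'.

(0, 2)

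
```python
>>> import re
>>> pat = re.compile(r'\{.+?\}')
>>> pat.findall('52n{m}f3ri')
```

['{m}']

Scanning left to right: at [3:6] → '{m}'.
`findall` yields the raw match text (1 of them) because the pattern has no groups.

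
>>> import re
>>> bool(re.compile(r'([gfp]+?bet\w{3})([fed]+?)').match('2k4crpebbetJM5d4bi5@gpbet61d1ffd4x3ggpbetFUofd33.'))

False

`re.match` only tries the pattern at the start of the string.
Here the pattern fails at index 0, so the call returns None, and `bool(None)` is False.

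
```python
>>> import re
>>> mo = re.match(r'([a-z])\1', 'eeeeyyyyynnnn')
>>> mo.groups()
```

('e',)

`\1` is not a pattern — it's the concrete string captured by group 1, re-applied verbatim.
With `match`, the pattern is implicitly anchored at the beginning.
The match spans [0:2] → 'ee'.
Captured: group 1 = 'e'.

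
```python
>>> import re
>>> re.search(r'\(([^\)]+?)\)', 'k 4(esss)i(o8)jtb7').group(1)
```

`re.search` scans for the first position where the pattern succeeds.
The match spans [3:9] → '(esss)'.
Captured: group 1 = 'esss'.

'esss'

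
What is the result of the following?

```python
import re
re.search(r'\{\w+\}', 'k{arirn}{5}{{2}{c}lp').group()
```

'{arirn}'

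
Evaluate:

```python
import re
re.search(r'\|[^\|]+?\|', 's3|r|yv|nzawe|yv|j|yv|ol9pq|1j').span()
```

(2, 5)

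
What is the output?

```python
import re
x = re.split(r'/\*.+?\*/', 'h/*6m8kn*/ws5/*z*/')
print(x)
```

Because the quantifier is non-greedy, it stops expanding at the earliest point where the rest of the pattern can succeed.
Matches to split on: at [1:10] → '/*6m8kn*/'; at [13:18] → '/*z*/'.
`split` removes every match and returns the 3 fragments in between.

['h', 'ws5', '']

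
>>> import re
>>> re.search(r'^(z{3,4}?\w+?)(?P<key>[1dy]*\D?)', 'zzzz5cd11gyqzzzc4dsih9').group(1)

'zzzz'

Pattern: anchored at the start of the string; then 3 to 4 of a literal 'z' (lazy), then one or more of a word character (lazy) (captured); then zero or more of one of [1dy], then optionally a non-digit (captured as 'key').
Lazy quantifiers expand one character at a time until the remainder of the pattern can match.
`search` walks the string left to right and returns the first match it finds.
The match spans [0:4] → 'zzzz'.
Captured: group 1 = 'zzzz', group 2 = ''.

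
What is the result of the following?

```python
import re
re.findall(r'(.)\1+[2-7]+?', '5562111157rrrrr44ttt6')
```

`\1` is not a pattern — it's the concrete string captured by group 1, re-applied verbatim.
With a single group, `findall` returns only what that group captured — 4 items.

['5', '1', 'r', 't']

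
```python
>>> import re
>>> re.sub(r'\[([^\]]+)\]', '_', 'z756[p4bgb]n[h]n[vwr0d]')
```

'z756_n_n_'

`sub` substitutes '_' at each match site.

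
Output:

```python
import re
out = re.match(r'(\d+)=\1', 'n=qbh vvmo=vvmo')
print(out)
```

With `match`, the pattern is implicitly anchored at the beginning.
Here the pattern fails at index 0, so the call returns None.

None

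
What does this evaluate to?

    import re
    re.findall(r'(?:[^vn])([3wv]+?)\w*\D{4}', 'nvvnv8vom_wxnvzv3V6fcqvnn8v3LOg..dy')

['v']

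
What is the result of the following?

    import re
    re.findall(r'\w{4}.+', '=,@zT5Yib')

['zT5Yib']

This matches exactly 4 of a word character; then one or more of any character.
Since nothing is captured, `findall` lists the 1 matched substring directly.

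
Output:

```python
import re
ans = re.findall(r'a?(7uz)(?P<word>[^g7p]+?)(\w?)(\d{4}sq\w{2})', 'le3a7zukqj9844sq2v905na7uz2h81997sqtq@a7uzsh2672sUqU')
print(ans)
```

This matches optionally a literal 'a'; then the literal '7u', then the literal 'z' (captured); then one or more of any character except [g7p] (lazy) (captured as 'word'); then optionally a word character (captured); then exactly 4 of a digit, then the literal 'sq', then exactly 2 of a word character (captured).
Because the quantifier is non-greedy, it stops expanding at the earliest point where the rest of the pattern can succeed.
Scanning left to right: at [22:37] match 'a7uz2h81997sqtq', groups = ('7uz', '2h', '8', '1997sqtq').
Multiple groups make `findall` return tuples — one 4-tuple for the one match.

[('7uz', '2h', '8', '1997sqtq')]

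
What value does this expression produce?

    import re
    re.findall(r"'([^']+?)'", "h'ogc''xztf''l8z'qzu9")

['ogc', 'xztf', 'l8z']

With a single group, `findall` returns only what that group captured — 3 items.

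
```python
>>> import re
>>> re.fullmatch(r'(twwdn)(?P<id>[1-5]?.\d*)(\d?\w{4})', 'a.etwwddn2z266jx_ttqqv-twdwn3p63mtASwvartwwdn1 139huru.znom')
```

None

This matches the literal 'tw', then the literal 'wdn' (captured); then optionally a character in [1-5], then any character, then zero or more of a digit (captured as 'id'); then optionally a digit, then exactly 4 of a word character (captured).
`re.fullmatch` is like wrapping the pattern in `^…$` (in single-line mode).
Here there's no way to consume every character, so the call returns None.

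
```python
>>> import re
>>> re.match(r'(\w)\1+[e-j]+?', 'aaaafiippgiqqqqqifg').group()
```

`re.match` won't scan ahead — the pattern has to work from the very first character.
The match spans [0:5] → 'aaaaf'.

'aaaaf'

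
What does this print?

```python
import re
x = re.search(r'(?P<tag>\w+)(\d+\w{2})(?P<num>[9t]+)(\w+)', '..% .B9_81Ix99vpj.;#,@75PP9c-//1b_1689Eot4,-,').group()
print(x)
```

The pattern matches one or more of a word character (captured as 'tag'); then one or more of a digit, then exactly 2 of a word character (captured); then one or more of one of [9t] (captured as 'num'); then one or more of a word character (captured).
`re.search` tries every starting position until one works.
The match spans [5:17] → 'B9_81Ix99vpj'.
Captured: group 1 = 'B9_8', group 2 = '1Ix', group 3 = '99', group 4 = 'vpj'.

B9_81Ix99vpj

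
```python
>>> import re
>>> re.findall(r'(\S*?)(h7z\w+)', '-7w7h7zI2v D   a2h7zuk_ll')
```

[('-7w7', 'h7zI2v'), ('a2', 'h7zuk_ll')]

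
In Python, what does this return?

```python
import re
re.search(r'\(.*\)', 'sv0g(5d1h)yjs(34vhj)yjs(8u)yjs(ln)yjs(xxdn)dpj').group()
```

'(5d1h)yjs(34vhj)yjs(8u)yjs(ln)yjs(xxdn)'

The match spans [4:43] → '(5d1h)yjs(34vhj)yjs(8u)yjs(ln)yjs(xxdn)'.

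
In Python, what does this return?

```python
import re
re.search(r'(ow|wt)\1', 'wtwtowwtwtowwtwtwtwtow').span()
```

(0, 4)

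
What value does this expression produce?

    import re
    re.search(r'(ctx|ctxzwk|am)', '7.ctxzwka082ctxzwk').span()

(2, 5)

Alternation tries branches left to right and keeps the first one that lets the overall match succeed at that position.
Unlike `match`, `search` isn't anchored — it looks for the pattern anywhere in the string.
The match spans [2:5] → 'ctx'.
Captured: group 1 = 'ctx'.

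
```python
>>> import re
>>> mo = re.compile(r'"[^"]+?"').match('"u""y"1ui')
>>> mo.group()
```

`match` is anchored at position 0; if the pattern doesn't fit there, it returns None.
The match spans [0:3] → '"u"'.

'"u"'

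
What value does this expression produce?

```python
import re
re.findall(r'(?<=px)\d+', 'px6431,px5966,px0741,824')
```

['6431', '5966', '0741']

The positive lookaround only admits positions where the adjacent text matches; those characters stay outside the span.
With no groups in the pattern, `findall` gives back each whole match — 3 here.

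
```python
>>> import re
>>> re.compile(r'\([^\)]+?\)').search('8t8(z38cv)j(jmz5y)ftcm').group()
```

'(z38cv)'

The match spans [3:10] → '(z38cv)'.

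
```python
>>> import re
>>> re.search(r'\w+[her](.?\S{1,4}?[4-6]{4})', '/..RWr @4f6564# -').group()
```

'RWr @4f6564'

The pattern matches one or more of a word character, then one of [her]; then optionally any character, then 1 to 4 of a non-whitespace character (lazy), then exactly 4 of a character in [4-6] (captured).
The match spans [3:14] → 'RWr @4f6564'.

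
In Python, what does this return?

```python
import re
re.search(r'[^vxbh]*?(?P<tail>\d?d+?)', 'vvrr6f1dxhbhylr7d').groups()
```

('1d',)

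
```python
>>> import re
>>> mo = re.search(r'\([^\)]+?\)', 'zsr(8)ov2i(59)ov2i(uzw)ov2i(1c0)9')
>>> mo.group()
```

'(8)'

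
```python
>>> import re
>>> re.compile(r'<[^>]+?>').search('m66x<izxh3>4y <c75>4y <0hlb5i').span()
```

(4, 11)

`re.search` tries every starting position until one works.
The match spans [4:11] → '<izxh3>'.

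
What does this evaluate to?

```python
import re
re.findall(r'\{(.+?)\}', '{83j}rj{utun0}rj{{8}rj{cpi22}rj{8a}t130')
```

['83j', 'utun0', '{8', 'cpi22', '8a']

Because there's exactly one group, `findall` drops the full match and keeps group 1 from each hit.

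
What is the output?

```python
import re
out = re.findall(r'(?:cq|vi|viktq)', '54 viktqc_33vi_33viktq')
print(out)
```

Alternation tries branches left to right and keeps the first one that lets the overall match succeed at that position.
Scanning left to right: at [3:5] → 'vi'; at [12:14] → 'vi'; at [17:19] → 'vi'.
`findall` yields the raw match text (3 of them) because the pattern has no groups.

['vi', 'vi', 'vi']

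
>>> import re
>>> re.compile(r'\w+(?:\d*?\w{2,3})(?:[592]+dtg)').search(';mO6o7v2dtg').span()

(1, 11)

This matches one or more of a word character; then zero or more of a digit (lazy), then 2 to 3 of a word character (non-capturing group); then one or more of one of [592], then the literal 'dtg' (non-capturing group).
`search` walks the string left to right and returns the first match it finds.
The match spans [1:11] → 'mO6o7v2dtg'.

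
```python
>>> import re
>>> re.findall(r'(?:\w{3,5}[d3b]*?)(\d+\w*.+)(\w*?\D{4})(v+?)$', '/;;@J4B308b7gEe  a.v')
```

[('8b7gEe', '  a.', 'v')]

The pattern matches 3 to 5 of a word character, then zero or more of one of [d3b] (lazy) (non-capturing group); then one or more of a digit, then zero or more of a word character, then one or more of any character (captured); then zero or more of a word character (lazy), then exactly 4 of a non-digit (captured); then one or more of a literal 'v' (lazy) (captured); then anchored at the end.
`findall` packs the 3 group values into a tuple for every match.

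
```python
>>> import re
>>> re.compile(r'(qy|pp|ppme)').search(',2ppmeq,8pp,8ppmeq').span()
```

(2, 4)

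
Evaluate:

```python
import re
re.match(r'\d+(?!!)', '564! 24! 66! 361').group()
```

'56'

`match` is anchored at position 0; if the pattern doesn't fit there, it returns None.
The match spans [0:2] → '56'.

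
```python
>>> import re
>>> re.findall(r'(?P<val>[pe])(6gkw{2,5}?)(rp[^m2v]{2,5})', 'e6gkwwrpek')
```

[('e', '6gkww', 'rpek')]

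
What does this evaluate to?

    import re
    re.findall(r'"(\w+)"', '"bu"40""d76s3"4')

['bu', 'd76s3']

Because there's exactly one group, `findall` drops the full match and keeps group 1 from each hit.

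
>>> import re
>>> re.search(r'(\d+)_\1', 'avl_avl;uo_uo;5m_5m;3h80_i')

The backreference `\1` re-matches whatever the first group consumed, character for character.
Here no position works, so the call returns None.

None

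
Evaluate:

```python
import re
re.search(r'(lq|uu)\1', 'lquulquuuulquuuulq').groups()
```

The backreference `\1` re-matches whatever the first group consumed, character for character.
`re.search` tries every starting position until one works.
The match spans [6:10] → 'uuuu'.
Captured: group 1 = 'uu'.

('uu',)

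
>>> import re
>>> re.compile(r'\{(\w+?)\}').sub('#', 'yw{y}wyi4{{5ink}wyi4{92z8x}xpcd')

Matches: at [2:5] → '{y}'; at [10:16] → '{5ink}'; at [20:27] → '{92z8x}'.
`sub` substitutes '#' at each match site.

'yw#wyi4{#wyi4#xpcd'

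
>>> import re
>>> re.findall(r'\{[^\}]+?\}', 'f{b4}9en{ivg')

Walking the string: at [1:5] → '{b4}'.
With no groups in the pattern, `findall` gives back each whole match — 1 here.

['{b4}']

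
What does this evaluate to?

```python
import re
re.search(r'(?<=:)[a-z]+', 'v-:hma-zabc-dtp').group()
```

Because the assertion is zero-width, the text it checks is not consumed and won't appear in the result.
`search` walks the string left to right and returns the first match it finds.
The match spans [3:6] → 'hma'.

'hma'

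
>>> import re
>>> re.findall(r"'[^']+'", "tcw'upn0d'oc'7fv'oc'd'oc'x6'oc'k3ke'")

Scanning left to right: at [3:10] → "'upn0d'"; at [12:17] → "'7fv'"; at [19:22] → "'d'"; at [24:28] → "'x6'"; at [30:36] → "'k3ke'".
`findall` yields the raw match text (5 of them) because the pattern has no groups.

["'upn0d'", "'7fv'", "'d'", "'x6'", "'k3ke'"]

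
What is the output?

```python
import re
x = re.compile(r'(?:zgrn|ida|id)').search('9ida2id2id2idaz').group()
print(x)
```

Alternation tries branches left to right and keeps the first one that lets the overall match succeed at that position.
The match spans [1:4] → 'ida'.

ida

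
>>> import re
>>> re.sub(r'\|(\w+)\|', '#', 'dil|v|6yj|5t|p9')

Matches: at [3:6] → '|v|'; at [9:13] → '|5t|'.
`sub` substitutes '#' at each match site.

'dil#6yj#p9'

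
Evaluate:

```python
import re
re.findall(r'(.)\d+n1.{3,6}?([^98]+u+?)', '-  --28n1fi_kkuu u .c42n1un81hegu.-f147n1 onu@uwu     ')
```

[('-', 'kkuu u .c42n1u'), ('f', 'u@uwu')]

The pattern matches any character (captured); then one or more of a digit, then the literal 'n1', then 3 to 6 of any character (lazy); then one or more of any character except [98], then one or more of the literal 'u' (lazy) (captured).
A non-greedy quantifier consumes as few characters as it can — just enough that the remainder of the pattern still matches from where it stops; whatever follows it matches normally.
Scanning left to right: at [4:26] match '-28n1fi_kkuu u .c42n1u', groups = ('-', 'kkuu u .c42n1u'); at [35:49] match 'f147n1 onu@uwu', groups = ('f', 'u@uwu').
Multiple groups make `findall` return tuples — one 2-tuple for each match.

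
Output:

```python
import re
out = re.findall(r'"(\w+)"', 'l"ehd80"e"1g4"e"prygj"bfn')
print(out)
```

Scanning left to right: at [1:8] match '"ehd80"', group 1 = 'ehd80'; at [9:14] match '"1g4"', group 1 = '1g4'; at [15:22] match '"prygj"', group 1 = 'prygj'.
`findall` collects group 1 from each match (3 total).

['ehd80', '1g4', 'prygj']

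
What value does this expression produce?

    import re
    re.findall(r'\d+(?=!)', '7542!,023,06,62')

Lookahead/lookbehind check context without consuming it, so the matched span excludes the asserted characters.
Scanning left to right: at [0:4] → '7542'.
Since nothing is captured, `findall` lists the 1 matched substring directly.

['7542']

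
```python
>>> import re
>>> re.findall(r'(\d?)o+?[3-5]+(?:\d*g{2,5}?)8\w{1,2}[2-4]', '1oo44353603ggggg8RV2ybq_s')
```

This matches optionally a digit (captured); then one or more of the literal 'o' (lazy), then one or more of a character in [3-5]; then zero or more of a digit, then 2 to 5 of a literal 'g' (lazy) (non-capturing group); then a literal '8', then 1 to 2 of a word character, then a character in [2-4].
Matches: at [0:20] match '1oo44353603ggggg8RV2', group 1 = '1'.
`findall` collects group 1 from the one match (1 total).

['1']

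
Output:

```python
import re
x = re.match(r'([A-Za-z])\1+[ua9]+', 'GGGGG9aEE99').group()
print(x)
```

GGGGG9a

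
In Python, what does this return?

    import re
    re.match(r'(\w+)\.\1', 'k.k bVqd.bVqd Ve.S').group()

A backreference is literal: `\1` must see the identical characters the first group matched.
`re.match` won't scan ahead — the pattern has to work from the very first character.
The match spans [0:3] → 'k.k'.
Captured: group 1 = 'k'.

'k.k'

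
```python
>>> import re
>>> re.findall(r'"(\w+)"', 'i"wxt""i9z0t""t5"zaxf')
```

['wxt', 'i9z0t', 't5']

Scanning left to right: at [1:6] match '"wxt"', group 1 = 'wxt'; at [6:13] match '"i9z0t"', group 1 = 'i9z0t'; at [13:17] match '"t5"', group 1 = 't5'.
One capturing group, so `findall` returns just the captured substring from each match — 3 in all.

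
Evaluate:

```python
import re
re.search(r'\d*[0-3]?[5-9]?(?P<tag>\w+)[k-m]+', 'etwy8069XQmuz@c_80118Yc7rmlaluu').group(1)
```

The match spans [0:11] → 'etwy8069XQm'.
Captured: group 1 = 'etwy8069XQ'.

'etwy8069XQ'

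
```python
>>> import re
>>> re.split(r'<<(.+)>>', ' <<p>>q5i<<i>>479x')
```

[' ', 'p>>q5i<<i', '479x']

With a capturing group present, the delimiter's captured portion is kept in the result list.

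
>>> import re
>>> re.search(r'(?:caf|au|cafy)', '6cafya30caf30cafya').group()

'caf'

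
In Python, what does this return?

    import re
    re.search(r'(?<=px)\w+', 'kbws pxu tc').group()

'u'

Because the assertion is zero-width, the text it checks is not consumed and won't appear in the result.
`re.search` tries every starting position until one works.
The match spans [7:8] → 'u'.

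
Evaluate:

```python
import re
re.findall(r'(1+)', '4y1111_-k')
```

Pattern: one or more of a literal '1' (captured).
With a single group, `findall` returns only what that group captured — 1 item.

['1111']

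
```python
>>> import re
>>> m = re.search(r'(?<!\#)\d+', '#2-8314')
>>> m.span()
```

(3, 7)

A negative assertion filters positions out without eating any characters.
`re.search` scans for the first position where the pattern succeeds.
The match spans [3:7] → '8314'.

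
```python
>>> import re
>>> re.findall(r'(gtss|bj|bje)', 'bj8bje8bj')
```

['bj', 'bj', 'bj']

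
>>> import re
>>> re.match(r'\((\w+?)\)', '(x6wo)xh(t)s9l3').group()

'(x6wo)'

`match` is anchored at position 0; if the pattern doesn't fit there, it returns None.
The match spans [0:6] → '(x6wo)'.
Captured: group 1 = 'x6wo'.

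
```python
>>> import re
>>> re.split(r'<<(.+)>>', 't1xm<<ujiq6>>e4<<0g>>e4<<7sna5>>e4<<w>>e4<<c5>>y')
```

['t1xm', 'ujiq6>>e4<<0g>>e4<<7sna5>>e4<<w>>e4<<c5', 'y']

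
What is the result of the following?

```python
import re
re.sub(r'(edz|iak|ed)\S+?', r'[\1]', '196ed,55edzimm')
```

'196[ed]55[edz]mm'

Branches in `(...|...)` are attempted left-to-right; the first branch that allows the whole pattern to succeed is taken.
`\1` in the replacement pulls in group 1's text for each match.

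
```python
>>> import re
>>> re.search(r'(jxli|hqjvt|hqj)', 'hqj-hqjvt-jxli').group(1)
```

Unlike `match`, `search` isn't anchored — it looks for the pattern anywhere in the string.
The match spans [0:3] → 'hqj'.
Captured: group 1 = 'hqj'.

'hqj'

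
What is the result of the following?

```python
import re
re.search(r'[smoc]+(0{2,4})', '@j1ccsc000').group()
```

'ccsc000'

The pattern matches one or more of one of [smoc]; then 2 to 4 of a literal '0' (captured).
The match spans [3:10] → 'ccsc000'.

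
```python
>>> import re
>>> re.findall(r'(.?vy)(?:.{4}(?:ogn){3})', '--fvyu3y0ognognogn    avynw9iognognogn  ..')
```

['fvy', 'avy']

This matches optionally any character, then the literal 'vy' (captured); then exactly 4 of any character, then the literal 'ogn' repeated 3 times (non-capturing group).
Scanning left to right: at [2:18] match 'fvyu3y0ognognogn', group 1 = 'fvy'; at [22:38] match 'avynw9iognognogn', group 1 = 'avy'.
Because there's exactly one group, `findall` drops the full match and keeps group 1 from each hit.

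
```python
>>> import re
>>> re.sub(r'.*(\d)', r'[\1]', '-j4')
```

'[4]'

Pattern: zero or more of any character; then a digit (captured).
Matches: at [0:3] → '-j4'.
The replacement refers to a captured group, so each match is rewritten using its own captured text.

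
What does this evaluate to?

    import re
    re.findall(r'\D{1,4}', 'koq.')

The pattern matches 1 to 4 of a non-digit.
Since nothing is captured, `findall` lists the 1 matched substring directly.

['koq.']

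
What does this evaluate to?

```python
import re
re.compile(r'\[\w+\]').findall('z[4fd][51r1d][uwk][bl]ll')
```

['[4fd]', '[51r1d]', '[uwk]', '[bl]']

Walking the string: at [1:6] → '[4fd]'; at [6:13] → '[51r1d]'; at [13:18] → '[uwk]'; at [18:22] → '[bl]'.
No capturing groups, so `findall` returns the 4 full match strings.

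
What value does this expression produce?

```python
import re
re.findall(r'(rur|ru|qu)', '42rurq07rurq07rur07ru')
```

Branches in `(...|...)` are attempted left-to-right; the first branch that allows the whole pattern to succeed is taken.
Matches: at [2:5] match 'rur', group 1 = 'rur'; at [8:11] match 'rur', group 1 = 'rur'; at [14:17] match 'rur', group 1 = 'rur'; at [19:21] match 'ru', group 1 = 'ru'.
One capturing group, so `findall` returns just the captured substring from each match — 4 in all.

['rur', 'rur', 'rur', 'ru']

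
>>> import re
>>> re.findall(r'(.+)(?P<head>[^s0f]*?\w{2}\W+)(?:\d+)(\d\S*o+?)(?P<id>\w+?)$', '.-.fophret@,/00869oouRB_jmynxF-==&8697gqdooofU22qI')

Pattern: one or more of any character (captured); then zero or more of any character except [s0f] (lazy), then exactly 2 of a word character, then one or more of a non-word character (captured as 'head'); then one or more of a digit (non-capturing group); then a digit, then zero or more of a non-whitespace character, then one or more of a literal 'o' (lazy) (captured); then one or more of a word character (lazy) (captured as 'id'); then anchored at the end.
Scanning left to right: at [0:50] match '.-.fophret@,/00869oouRB_jmynxF-==&8697gqdooofU22qI', groups = ('.-.fophret@,/00869oouRB_jmyn', 'xF-==&', '7gqdooo', 'fU22qI').
`findall` packs the 4 group values into a tuple for every match.

[('.-.fophret@,/00869oouRB_jmyn', 'xF-==&', '7gqdooo', 'fU22qI')]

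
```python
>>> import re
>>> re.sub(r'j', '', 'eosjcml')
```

'eoscml'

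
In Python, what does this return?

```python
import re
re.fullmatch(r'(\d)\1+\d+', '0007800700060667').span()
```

A backreference is literal: `\1` must see the identical characters the first group matched.
For `fullmatch`, every character of the input must be accounted for by the pattern.
The match spans [0:16] → '0007800700060667'.
Captured: group 1 = '0'.

(0, 16)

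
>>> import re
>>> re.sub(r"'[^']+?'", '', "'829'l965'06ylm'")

'l965'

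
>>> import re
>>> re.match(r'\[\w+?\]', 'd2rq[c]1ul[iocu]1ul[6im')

None

With `match`, the pattern is implicitly anchored at the beginning.
Here the string doesn't start with a match, so the call returns None.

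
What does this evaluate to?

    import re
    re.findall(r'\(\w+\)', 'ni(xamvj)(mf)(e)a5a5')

['(xamvj)', '(mf)', '(e)']

Walking the string: at [2:9] → '(xamvj)'; at [9:13] → '(mf)'; at [13:16] → '(e)'.
With no groups in the pattern, `findall` gives back each whole match — 3 here.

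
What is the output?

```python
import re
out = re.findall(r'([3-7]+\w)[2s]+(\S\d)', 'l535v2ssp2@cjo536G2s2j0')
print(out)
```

This matches one or more of a character in [3-7], then a word character (captured); then one or more of one of [2s]; then a non-whitespace character, then a digit (captured).
Scanning left to right: at [1:10] match '535v2ssp2', groups = ('535v', 'p2'); at [14:23] match '536G2s2j0', groups = ('536G', 'j0').
With 2 capturing groups, `findall` returns a 2-tuple per match.

[('535v', 'p2'), ('536G', 'j0')]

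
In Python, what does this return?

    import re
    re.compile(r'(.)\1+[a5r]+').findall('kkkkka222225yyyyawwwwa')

['k', '2', 'y', 'w']

`\1` is not a pattern — it's the concrete string captured by group 1, re-applied verbatim.
Matches: at [0:6] match 'kkkkka', group 1 = 'k'; at [6:12] match '222225', group 1 = '2'; at [12:17] match 'yyyya', group 1 = 'y'; at [17:22] match 'wwwwa', group 1 = 'w'.
With a single group, `findall` returns only what that group captured — 4 items.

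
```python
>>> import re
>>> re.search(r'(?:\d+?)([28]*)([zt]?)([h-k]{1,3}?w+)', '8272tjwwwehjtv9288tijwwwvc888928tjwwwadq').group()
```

'8272tjwww'

This matches one or more of a digit (lazy) (non-capturing group); then zero or more of one of [28] (captured); then optionally one of [zt] (captured); then 1 to 3 of a character in [h-k] (lazy), then one or more of a literal 'w' (captured).
Unlike `match`, `search` isn't anchored — it looks for the pattern anywhere in the string.
The match spans [0:9] → '8272tjwww'.
Captured: group 1 = '2', group 2 = 't', group 3 = 'jwww'.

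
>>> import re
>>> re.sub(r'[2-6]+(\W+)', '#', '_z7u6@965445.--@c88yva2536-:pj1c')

'_z7u#9#c88yva#pj1c'

This matches one or more of a character in [2-6]; then one or more of a non-word character (captured).
Matches: at [4:6] → '6@'; at [7:16] → '65445.--@'; at [22:28] → '2536-:'.
Every occurrence is swapped for '#'.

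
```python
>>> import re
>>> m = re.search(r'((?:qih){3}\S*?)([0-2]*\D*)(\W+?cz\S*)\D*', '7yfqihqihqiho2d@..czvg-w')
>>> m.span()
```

(3, 24)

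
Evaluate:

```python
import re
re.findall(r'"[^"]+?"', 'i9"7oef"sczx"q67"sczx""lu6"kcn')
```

['"7oef"', '"q67"', '"lu6"']

Since nothing is captured, `findall` lists the 3 matched substrings directly.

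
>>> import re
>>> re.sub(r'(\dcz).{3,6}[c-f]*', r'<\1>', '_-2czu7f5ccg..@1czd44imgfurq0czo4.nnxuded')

Pattern: a digit, then the literal 'cz' (captured); then 3 to 6 of any character, then zero or more of a character in [c-f].
Each match is replaced using the text its own group 1 captured.

'_-<2cz>g..@<1cz>urq<0cz>uded'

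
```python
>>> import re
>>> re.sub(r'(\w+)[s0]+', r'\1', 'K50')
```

'K5'

The pattern matches one or more of a word character (captured); then one or more of one of [s0].
Matches: at [0:3] → 'K50'.
`\1` in the replacement pulls in group 1's text for each match.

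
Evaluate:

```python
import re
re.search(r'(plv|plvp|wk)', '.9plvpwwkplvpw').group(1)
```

'plv'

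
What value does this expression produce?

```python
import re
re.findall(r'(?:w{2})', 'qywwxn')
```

['ww']

This matches exactly 2 of a literal 'w' (non-capturing group).
Scanning left to right: at [2:4] → 'ww'.
`findall` yields the raw match text (1 of them) because the pattern has no groups.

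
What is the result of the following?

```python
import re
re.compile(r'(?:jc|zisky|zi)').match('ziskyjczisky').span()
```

`|` is ordered: at each position the engine commits to the first alternative that works.
`re.match` won't scan ahead — the pattern has to work from the very first character.
The match spans [0:5] → 'zisky'.

(0, 5)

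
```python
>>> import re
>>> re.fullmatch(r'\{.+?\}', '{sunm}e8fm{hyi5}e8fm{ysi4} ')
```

For `fullmatch`, every character of the input must be accounted for by the pattern.
Here the string isn't matched end-to-end, so the call returns None.

None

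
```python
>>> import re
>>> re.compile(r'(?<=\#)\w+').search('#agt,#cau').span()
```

(1, 4)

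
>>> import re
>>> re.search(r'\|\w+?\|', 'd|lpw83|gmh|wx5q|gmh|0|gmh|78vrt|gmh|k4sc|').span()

(1, 8)

The match spans [1:8] → '|lpw83|'.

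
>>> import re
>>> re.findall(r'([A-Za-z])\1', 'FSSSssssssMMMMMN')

['S', 's', 's', 's', 'M', 'M']

`\1` has to match the exact text group 1 already captured.
`findall` collects group 1 from each match (6 total).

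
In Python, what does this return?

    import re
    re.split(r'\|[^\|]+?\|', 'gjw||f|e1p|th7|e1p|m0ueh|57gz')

['gjw|', 'e1p', 'e1p', '57gz']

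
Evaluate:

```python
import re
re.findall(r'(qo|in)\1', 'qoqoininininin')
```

['qo', 'in', 'in']

`\1` is not a pattern — it's the concrete string captured by group 1, re-applied verbatim.
Walking the string: at [0:4] match 'qoqo', group 1 = 'qo'; at [4:8] match 'inin', group 1 = 'in'; at [8:12] match 'inin', group 1 = 'in'.
One capturing group, so `findall` returns just the captured substring from each match — 3 in all.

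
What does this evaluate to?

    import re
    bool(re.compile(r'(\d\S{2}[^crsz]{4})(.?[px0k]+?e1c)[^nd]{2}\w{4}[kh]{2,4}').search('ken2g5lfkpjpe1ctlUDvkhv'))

False

Pattern: a digit, then exactly 2 of a non-whitespace character, then exactly 4 of any character except [crsz] (captured); then optionally any character, then one or more of one of [px0k] (lazy), then the literal 'e1c' (captured); then exactly 2 of any character except [nd], then exactly 4 of a word character, then 2 to 4 of one of [kh].
Here the pattern never matches, so the call returns None, and `bool(None)` is False.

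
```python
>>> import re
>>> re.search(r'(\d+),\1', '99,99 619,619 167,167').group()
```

The backreference `\1` re-matches whatever the first group consumed, character for character.
The match spans [0:5] → '99,99'.

'99,99'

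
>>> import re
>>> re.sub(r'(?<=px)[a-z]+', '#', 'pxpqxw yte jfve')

'px# yte jfve'

Because the assertion is zero-width, the text it checks is not consumed and won't appear in the result.
Matches: at [2:6] → 'pqxw'.
Each match is replaced by '#'.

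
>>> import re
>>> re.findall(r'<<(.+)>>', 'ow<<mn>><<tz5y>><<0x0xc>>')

['mn>><<tz5y>><<0x0xc']

Scanning left to right: at [2:25] match '<<mn>><<tz5y>><<0x0xc>>', group 1 = 'mn>><<tz5y>><<0x0xc'.
`findall` collects group 1 from the one match (1 total).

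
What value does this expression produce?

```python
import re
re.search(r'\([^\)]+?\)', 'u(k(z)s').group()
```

`re.search` tries every starting position until one works.
The match spans [1:6] → '(k(z)'.

'(k(z)'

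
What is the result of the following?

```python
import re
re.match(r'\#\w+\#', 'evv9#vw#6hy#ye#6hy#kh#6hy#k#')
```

`re.match` won't scan ahead — the pattern has to work from the very first character.
Here the string doesn't start with a match, so the call returns None.

None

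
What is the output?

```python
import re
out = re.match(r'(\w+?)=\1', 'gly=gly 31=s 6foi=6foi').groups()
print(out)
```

`\1` is not a pattern — it's the concrete string captured by group 1, re-applied verbatim.
`match` is anchored at position 0; if the pattern doesn't fit there, it returns None.
The match spans [0:7] → 'gly=gly'.
Captured: group 1 = 'gly'.

('gly',)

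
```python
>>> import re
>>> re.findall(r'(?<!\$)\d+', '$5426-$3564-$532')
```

The negative lookaround is zero-width — it rules out positions where the adjacent text would match, without consuming anything.
No capturing groups, so `findall` returns the 3 full match strings.

['426', '564', '32']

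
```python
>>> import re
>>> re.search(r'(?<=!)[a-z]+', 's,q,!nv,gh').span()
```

Lookahead/lookbehind check context without consuming it, so the matched span excludes the asserted characters.
The match spans [5:7] → 'nv'.

(5, 7)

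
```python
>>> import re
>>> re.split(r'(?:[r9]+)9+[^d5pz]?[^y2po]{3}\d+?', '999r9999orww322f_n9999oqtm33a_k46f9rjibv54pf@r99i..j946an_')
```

Pattern: one or more of one of [r9] (non-capturing group); then one or more of the literal '9', then optionally any character except [d5pz], then exactly 3 of any character except [y2po]; then one or more of a digit (lazy).
A non-greedy quantifier consumes as few characters as it can — just enough that the remainder of the pattern still matches from where it stops; whatever follows it matches normally.
Matches to split on: at [0:13] → '999r9999orww3'; at [18:27] → '9999oqtm3'; at [45:53] → 'r99i..j9'.
`split` removes every match and returns the 4 fragments in between.

['', '22f_n', '3a_k46f9rjibv54pf@', '46an_']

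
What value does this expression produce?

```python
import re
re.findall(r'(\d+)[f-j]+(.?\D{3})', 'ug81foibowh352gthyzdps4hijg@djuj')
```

Pattern: one or more of a digit (captured); then one or more of a character in [f-j]; then optionally any character, then exactly 3 of a non-digit (captured).
2 groups means each result is a tuple of 2 captured strings — 3 here.

[('81', 'oibo'), ('352', 'thyz'), ('4', '@dju')]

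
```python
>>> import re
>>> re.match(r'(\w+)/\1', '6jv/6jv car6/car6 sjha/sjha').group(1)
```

'6jv'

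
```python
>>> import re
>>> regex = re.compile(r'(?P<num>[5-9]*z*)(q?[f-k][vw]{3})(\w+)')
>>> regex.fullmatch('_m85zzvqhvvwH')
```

None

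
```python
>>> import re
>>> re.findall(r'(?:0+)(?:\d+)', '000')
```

['000']

Pattern: one or more of a literal '0' (non-capturing group); then one or more of a digit (non-capturing group).
Walking the string: at [0:3] → '000'.
With no groups in the pattern, `findall` gives back each whole match — 1 here.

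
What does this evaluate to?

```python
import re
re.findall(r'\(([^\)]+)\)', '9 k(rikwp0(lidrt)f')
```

Scanning left to right: at [3:17] match '(rikwp0(lidrt)', group 1 = 'rikwp0(lidrt'.
`findall` collects group 1 from the one match (1 total).

['rikwp0(lidrt']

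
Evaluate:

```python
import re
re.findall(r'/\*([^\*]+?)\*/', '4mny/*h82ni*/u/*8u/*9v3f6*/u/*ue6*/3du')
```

Matches: at [4:13] match '/*h82ni*/', group 1 = 'h82ni'; at [18:27] match '/*9v3f6*/', group 1 = '9v3f6'; at [28:35] match '/*ue6*/', group 1 = 'ue6'.
`findall` collects group 1 from each match (3 total).

['h82ni', '9v3f6', 'ue6']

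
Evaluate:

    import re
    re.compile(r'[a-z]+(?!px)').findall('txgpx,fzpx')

Because the assertion is negative and zero-width, positions next to the forbidden text are skipped.
No capturing groups, so `findall` returns the 2 full match strings.

['txgpx', 'fzpx']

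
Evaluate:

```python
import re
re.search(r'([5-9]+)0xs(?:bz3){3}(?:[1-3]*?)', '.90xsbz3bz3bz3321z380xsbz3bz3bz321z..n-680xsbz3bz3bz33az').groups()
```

Pattern: one or more of a character in [5-9] (captured); then the literal '0xs', then the literal 'bz3' repeated 3 times; then zero or more of a character in [1-3] (lazy) (non-capturing group).
A non-greedy quantifier consumes as few characters as it can — just enough that the remainder of the pattern still matches from where it stops; whatever follows it matches normally.
`re.search` tries every starting position until one works.
The match spans [1:14] → '90xsbz3bz3bz3'.
Captured: group 1 = '9'.

('9',)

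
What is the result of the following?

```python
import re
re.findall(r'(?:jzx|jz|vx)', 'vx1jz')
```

With no groups in the pattern, `findall` gives back each whole match — 2 here.

['vx', 'jz']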